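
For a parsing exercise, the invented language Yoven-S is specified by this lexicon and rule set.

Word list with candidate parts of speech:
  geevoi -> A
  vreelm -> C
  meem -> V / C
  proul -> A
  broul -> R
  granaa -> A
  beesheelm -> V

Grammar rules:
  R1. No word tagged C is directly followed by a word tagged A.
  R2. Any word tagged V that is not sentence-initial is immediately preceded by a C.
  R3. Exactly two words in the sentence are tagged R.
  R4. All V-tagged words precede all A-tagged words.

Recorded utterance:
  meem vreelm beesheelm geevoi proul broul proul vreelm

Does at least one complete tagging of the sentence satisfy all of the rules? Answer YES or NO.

Candidates per position — 1:meem {V,C}; 2:vreelm {C}; 3:beesheelm {V}; 4:geevoi {A}; 5:proul {A}; 6:broul {R}; 7:proul {A}; 8:vreelm {C}.
Rule 3 cannot be satisfied by any choice of tags from the lexicon.
So there is no consistent tagging.

NO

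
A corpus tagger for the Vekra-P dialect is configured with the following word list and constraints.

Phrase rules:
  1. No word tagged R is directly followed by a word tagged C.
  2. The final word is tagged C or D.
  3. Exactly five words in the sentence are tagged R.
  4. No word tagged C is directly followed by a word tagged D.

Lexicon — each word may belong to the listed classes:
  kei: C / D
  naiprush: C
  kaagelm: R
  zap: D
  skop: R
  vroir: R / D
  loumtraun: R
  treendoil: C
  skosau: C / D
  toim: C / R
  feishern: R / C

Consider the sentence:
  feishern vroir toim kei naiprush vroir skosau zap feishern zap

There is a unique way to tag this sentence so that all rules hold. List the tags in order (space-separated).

Candidates per position — 1:feishern {R,C}; 2:vroir {R,D}; 3:toim {C,R}; 4:kei {C,D}; 5:naiprush {C}; 6:vroir {R,D}; 7:skosau {C,D}; 8:zap {D}; 9:feishern {R,C}; 10:zap {D}.
Word 1 cannot be C — rule 3 would then fail for every completion. It is R.
Word 2 cannot be D — rule 3 would then fail for every completion. It is R.
Word 3 cannot be C — rule 1 would then fail for every completion. It is R.
Word 4 cannot be C — rule 1 would then fail for every completion. It is D.
Word 6 cannot be D — rule 3 would then fail for every completion. It is R.
Word 7 cannot be C — rule 1 would then fail for every completion. It is D.
Word 9 cannot be C — rule 3 would then fail for every completion. It is R.
The unique satisfying tagging is: R R R D C R D D R D.
Check: rule 1 satisfied; rule 2 satisfied; rule 3 satisfied; rule 4 satisfied.

R R R D C R D D R D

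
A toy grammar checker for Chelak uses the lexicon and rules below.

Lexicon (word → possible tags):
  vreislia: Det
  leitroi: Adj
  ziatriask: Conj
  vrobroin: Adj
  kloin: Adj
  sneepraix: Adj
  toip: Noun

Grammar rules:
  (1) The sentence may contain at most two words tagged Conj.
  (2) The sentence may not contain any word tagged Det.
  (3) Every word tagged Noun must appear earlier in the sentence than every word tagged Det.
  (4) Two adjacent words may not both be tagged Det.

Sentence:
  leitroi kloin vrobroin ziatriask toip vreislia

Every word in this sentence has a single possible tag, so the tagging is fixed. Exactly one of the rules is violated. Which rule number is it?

2

Fixed tagging: Adj Adj Adj Conj Noun Det.
Applying the rules: R1 holds, R2 violated, R3 holds, R4 holds.
Only rule 2 fails.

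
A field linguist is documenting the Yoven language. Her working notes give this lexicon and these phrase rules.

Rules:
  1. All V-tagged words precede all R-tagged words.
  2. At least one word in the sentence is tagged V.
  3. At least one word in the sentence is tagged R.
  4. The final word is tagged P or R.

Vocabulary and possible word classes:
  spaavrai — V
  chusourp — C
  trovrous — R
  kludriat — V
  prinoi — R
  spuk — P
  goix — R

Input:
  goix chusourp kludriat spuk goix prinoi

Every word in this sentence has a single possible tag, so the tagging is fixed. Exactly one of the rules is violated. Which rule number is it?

Fixed tagging: R C V P R R.
Applying the rules: R1 ✗, R2 ✓, R3 ✓, R4 ✓.
Only rule 1 fails.

1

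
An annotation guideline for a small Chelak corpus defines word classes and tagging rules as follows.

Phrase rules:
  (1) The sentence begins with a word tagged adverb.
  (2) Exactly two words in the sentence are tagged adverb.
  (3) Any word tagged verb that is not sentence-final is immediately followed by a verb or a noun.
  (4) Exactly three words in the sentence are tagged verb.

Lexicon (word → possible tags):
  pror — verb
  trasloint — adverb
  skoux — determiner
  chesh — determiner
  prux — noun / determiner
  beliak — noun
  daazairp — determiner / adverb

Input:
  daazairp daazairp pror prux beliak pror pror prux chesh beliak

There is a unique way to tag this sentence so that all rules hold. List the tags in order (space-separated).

Candidates per position — 1:daazairp {determiner,adverb}; 2:daazairp {determiner,adverb}; 3:pror {verb}; 4:prux {noun,determiner}; 5:beliak {noun}; 6:pror {verb}; 7:pror {verb}; 8:prux {noun,determiner}; 9:chesh {determiner}; 10:beliak {noun}.
If word 1 were determiner, no tagging could satisfy rule 1; so word 1 is adverb.
If word 2 were determiner, no tagging could satisfy rule 2; so word 2 is adverb.
If word 4 were determiner, no tagging could satisfy rule 3; so word 4 is noun.
If word 8 were determiner, no tagging could satisfy rule 3; so word 8 is noun.
The only consistent sequence is: adverb adverb verb noun noun verb verb noun determiner noun.
Checking: rule 1 ok; rule 2 ok; rule 3 ok; rule 4 ok.

adverb adverb verb noun noun verb verb noun determiner noun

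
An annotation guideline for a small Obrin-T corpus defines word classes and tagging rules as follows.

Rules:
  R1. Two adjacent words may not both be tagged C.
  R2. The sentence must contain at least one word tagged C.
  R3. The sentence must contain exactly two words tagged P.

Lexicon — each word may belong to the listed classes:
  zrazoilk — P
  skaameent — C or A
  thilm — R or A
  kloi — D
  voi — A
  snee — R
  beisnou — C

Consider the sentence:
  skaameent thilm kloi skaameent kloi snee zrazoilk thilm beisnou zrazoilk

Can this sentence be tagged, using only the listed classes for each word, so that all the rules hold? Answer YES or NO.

YES

Candidates per position — 1:skaameent {C,A}; 2:thilm {R,A}; 3:kloi {D}; 4:skaameent {C,A}; 5:kloi {D}; 6:snee {R}; 7:zrazoilk {P}; 8:thilm {R,A}; 9:beisnou {C}; 10:zrazoilk {P}.
One satisfying assignment: C A D A D R P R C P.
Rule-by-rule: rule 1 ok; rule 2 ok; rule 3 ok.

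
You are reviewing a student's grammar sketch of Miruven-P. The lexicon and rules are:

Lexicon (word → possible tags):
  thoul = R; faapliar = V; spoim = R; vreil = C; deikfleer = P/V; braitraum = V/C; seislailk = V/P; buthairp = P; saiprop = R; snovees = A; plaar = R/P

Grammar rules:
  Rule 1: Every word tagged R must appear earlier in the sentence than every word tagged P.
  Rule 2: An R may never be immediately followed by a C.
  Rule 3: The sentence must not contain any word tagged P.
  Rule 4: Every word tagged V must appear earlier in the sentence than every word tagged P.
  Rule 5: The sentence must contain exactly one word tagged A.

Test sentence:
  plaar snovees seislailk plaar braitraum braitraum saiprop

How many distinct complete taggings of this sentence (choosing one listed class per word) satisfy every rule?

2

Candidates per position — 1:plaar {R,P}; 2:snovees {A}; 3:seislailk {V,P}; 4:plaar {R,P}; 5:braitraum {V,C}; 6:braitraum {V,C}; 7:saiprop {R}.
There are 32 candidate sequences in total.
The sequences that satisfy every rule: R A V R V V R; R A V R V C R.
Count = 2.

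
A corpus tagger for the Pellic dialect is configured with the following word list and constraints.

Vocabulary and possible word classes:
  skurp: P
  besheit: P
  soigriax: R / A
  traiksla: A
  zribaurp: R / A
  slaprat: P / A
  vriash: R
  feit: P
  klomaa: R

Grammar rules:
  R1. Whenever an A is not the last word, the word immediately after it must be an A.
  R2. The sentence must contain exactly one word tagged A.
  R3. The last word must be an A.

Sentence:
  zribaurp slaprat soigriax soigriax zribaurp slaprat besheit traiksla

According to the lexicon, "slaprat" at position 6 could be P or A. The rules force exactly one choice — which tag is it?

Candidates per position — 1:zribaurp {R,A}; 2:slaprat {P,A}; 3:soigriax {R,A}; 4:soigriax {R,A}; 5:zribaurp {R,A}; 6:slaprat {P,A}; 7:besheit {P}; 8:traiksla {A}.
Position 1: A is ruled out by rule 1; that leaves R.
Position 2: A is ruled out by rule 1; that leaves P.
Position 3: A is ruled out by rule 1; that leaves R.
Position 4: A is ruled out by rule 1; that leaves R.
Position 5: A is ruled out by rule 1; that leaves R.
Position 6: A is ruled out by rule 1; that leaves P.
That leaves exactly one tagging: R P R R R P P A.
Checking: rule 1 ok; rule 2 ok; rule 3 ok.

P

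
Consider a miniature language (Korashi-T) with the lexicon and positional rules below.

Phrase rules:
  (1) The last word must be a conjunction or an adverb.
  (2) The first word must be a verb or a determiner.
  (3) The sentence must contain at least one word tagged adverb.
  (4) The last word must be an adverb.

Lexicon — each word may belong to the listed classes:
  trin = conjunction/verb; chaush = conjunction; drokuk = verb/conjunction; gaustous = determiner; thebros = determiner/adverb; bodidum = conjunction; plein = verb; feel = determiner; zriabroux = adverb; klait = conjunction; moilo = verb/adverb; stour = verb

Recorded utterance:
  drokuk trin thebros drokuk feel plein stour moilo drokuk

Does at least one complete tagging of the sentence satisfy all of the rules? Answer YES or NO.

NO

Candidates per position — 1:drokuk {verb,conjunction}; 2:trin {conjunction,verb}; 3:thebros {determiner,adverb}; 4:drokuk {verb,conjunction}; 5:feel {determiner}; 6:plein {verb}; 7:stour {verb}; 8:moilo {verb,adverb}; 9:drokuk {verb,conjunction}.
Rule 4 cannot be satisfied by any choice of tags from the lexicon.
So there is no consistent tagging.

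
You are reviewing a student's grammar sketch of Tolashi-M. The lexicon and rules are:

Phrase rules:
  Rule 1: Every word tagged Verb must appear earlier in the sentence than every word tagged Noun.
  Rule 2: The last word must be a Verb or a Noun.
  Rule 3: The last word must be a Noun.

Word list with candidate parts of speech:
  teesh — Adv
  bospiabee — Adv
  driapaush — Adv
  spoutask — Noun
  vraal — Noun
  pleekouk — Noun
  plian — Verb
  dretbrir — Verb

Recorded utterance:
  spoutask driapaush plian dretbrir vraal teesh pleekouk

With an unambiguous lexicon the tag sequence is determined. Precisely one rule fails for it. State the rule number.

1

Fixed tagging: Noun Adv Verb Verb Noun Adv Noun.
Checking each rule: R1 fails, R2 ok, R3 ok.
Only rule 1 fails.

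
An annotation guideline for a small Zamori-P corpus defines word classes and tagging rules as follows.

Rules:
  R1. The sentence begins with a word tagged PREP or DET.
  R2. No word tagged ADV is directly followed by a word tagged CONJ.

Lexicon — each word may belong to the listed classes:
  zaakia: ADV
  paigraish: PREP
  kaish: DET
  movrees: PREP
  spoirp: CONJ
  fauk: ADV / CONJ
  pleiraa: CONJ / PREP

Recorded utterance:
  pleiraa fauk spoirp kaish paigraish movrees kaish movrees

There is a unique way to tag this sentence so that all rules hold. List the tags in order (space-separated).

PREP CONJ CONJ DET PREP PREP DET PREP

Candidates per position — 1:pleiraa {CONJ,PREP}; 2:fauk {ADV,CONJ}; 3:spoirp {CONJ}; 4:kaish {DET}; 5:paigraish {PREP}; 6:movrees {PREP}; 7:kaish {DET}; 8:movrees {PREP}.
At position 1, choosing CONJ makes rule 1 impossible to satisfy; hence PREP.
At position 2, choosing ADV makes rule 2 impossible to satisfy; hence CONJ.
So the tagging must be: PREP CONJ CONJ DET PREP PREP DET PREP.
Checking: rule 1 ok; rule 2 ok.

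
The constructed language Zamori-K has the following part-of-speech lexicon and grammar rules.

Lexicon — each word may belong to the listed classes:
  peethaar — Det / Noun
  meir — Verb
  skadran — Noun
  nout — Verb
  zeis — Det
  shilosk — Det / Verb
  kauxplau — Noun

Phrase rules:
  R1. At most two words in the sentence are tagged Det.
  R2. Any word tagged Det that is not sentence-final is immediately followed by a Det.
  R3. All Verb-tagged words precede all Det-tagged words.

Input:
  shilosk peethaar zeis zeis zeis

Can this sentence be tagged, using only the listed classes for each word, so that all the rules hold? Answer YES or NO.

NO

Candidates per position — 1:shilosk {Det,Verb}; 2:peethaar {Det,Noun}; 3:zeis {Det}; 4:zeis {Det}; 5:zeis {Det}.
Rule 1 cannot be satisfied by any choice of tags from the lexicon.
So there is no consistent tagging.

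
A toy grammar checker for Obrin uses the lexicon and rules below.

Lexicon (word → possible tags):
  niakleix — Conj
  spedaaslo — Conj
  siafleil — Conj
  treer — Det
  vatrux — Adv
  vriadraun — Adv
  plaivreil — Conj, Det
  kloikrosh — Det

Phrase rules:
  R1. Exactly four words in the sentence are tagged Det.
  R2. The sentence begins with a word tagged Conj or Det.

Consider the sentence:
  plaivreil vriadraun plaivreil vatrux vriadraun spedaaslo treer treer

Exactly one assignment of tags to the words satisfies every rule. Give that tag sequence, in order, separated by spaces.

Det Adv Det Adv Adv Conj Det Det

Candidates per position — 1:plaivreil {Conj,Det}; 2:vriadraun {Adv}; 3:plaivreil {Conj,Det}; 4:vatrux {Adv}; 5:vriadraun {Adv}; 6:spedaaslo {Conj}; 7:treer {Det}; 8:treer {Det}.
Position 1: tagging it Conj would leave rule 1 unsatisfiable, so it must be Det.
Position 3: tagging it Conj would leave rule 1 unsatisfiable, so it must be Det.
The only consistent sequence is: Det Adv Det Adv Adv Conj Det Det.
Check: rule 1 holds; rule 2 holds.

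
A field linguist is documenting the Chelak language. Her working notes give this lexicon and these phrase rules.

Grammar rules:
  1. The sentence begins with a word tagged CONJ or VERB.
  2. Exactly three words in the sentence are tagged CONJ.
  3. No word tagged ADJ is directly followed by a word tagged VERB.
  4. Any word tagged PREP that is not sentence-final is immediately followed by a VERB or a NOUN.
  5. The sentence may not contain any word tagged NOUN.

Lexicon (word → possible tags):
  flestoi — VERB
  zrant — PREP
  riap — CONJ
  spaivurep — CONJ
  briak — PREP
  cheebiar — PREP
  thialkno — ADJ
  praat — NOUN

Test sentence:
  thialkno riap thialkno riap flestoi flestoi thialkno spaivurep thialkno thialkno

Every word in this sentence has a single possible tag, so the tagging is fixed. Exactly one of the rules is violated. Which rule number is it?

1

Fixed tagging: ADJ CONJ ADJ CONJ VERB VERB ADJ CONJ ADJ ADJ.
Rule check: R1 fails, R2 ok, R3 ok, R4 ok, R5 ok.
Only rule 1 fails.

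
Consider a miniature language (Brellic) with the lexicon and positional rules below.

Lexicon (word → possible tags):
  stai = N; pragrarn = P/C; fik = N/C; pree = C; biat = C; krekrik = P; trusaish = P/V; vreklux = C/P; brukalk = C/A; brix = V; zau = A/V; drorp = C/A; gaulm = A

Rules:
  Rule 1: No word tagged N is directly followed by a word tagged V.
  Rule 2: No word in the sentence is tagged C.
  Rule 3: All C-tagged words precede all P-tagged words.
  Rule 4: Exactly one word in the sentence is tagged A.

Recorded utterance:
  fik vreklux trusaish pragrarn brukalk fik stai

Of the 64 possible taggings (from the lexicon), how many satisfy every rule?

Candidates per position — 1:fik {N,C}; 2:vreklux {C,P}; 3:trusaish {P,V}; 4:pragrarn {P,C}; 5:brukalk {C,A}; 6:fik {N,C}; 7:stai {N}.
There are 64 candidate sequences in total.
The sequences that satisfy every rule: N P P P A N N; N P V P A N N.
Count = 2.

2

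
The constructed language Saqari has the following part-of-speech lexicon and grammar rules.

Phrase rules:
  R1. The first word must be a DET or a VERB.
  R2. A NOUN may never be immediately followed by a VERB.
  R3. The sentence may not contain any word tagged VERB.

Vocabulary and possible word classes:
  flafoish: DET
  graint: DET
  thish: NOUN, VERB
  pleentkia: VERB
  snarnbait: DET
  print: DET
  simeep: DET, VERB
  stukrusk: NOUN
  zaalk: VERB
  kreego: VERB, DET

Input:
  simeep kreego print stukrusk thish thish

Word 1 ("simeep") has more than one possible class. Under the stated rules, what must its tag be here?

DET

Candidates per position — 1:simeep {DET,VERB}; 2:kreego {VERB,DET}; 3:print {DET}; 4:stukrusk {NOUN}; 5:thish {NOUN,VERB}; 6:thish {NOUN,VERB}.
If word 1 were VERB, no tagging could satisfy rule 3; so word 1 is DET.
If word 2 were VERB, no tagging could satisfy rule 3; so word 2 is DET.
If word 5 were VERB, no tagging could satisfy rule 2; so word 5 is NOUN.
If word 6 were VERB, no tagging could satisfy rule 2; so word 6 is NOUN.
The unique satisfying tagging is: DET DET DET NOUN NOUN NOUN.
Verifying each rule — rule 1 satisfied; rule 2 satisfied; rule 3 satisfied.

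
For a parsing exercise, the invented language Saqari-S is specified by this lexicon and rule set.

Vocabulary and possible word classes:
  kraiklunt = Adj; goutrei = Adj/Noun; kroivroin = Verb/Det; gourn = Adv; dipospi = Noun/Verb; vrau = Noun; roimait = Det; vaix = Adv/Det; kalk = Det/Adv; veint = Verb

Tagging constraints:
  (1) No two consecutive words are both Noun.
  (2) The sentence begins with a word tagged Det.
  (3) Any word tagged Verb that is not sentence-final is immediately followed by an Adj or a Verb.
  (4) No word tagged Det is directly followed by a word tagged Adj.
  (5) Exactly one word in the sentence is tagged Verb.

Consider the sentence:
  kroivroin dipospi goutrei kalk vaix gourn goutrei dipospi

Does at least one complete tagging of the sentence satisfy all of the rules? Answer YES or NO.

Candidates per position — 1:kroivroin {Verb,Det}; 2:dipospi {Noun,Verb}; 3:goutrei {Adj,Noun}; 4:kalk {Det,Adv}; 5:vaix {Adv,Det}; 6:gourn {Adv}; 7:goutrei {Adj,Noun}; 8:dipospi {Noun,Verb}.
One satisfying assignment: Det Noun Adj Det Adv Adv Adj Verb.
Rule-by-rule: rule 1 ✓; rule 2 ✓; rule 3 ✓; rule 4 ✓; rule 5 ✓.

YES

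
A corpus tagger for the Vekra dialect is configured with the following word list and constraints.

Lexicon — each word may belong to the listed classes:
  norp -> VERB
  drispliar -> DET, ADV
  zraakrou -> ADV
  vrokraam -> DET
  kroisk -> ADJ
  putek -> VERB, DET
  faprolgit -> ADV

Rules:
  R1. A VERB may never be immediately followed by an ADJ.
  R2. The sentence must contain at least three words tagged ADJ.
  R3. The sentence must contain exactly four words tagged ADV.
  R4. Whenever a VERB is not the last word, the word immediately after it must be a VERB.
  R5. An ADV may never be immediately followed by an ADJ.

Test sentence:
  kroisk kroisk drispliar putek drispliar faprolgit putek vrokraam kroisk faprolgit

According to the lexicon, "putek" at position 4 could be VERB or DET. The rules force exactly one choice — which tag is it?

DET

Candidates per position — 1:kroisk {ADJ}; 2:kroisk {ADJ}; 3:drispliar {DET,ADV}; 4:putek {VERB,DET}; 5:drispliar {DET,ADV}; 6:faprolgit {ADV}; 7:putek {VERB,DET}; 8:vrokraam {DET}; 9:kroisk {ADJ}; 10:faprolgit {ADV}.
Position 3: DET is ruled out by rule 3; that leaves ADV.
Position 4: VERB is ruled out by rule 4; that leaves DET.
Position 5: DET is ruled out by rule 3; that leaves ADV.
Position 7: VERB is ruled out by rule 4; that leaves DET.
So the tagging must be: ADJ ADJ ADV DET ADV ADV DET DET ADJ ADV.
Rule-by-rule: rule 1 holds; rule 2 holds; rule 3 holds; rule 4 holds; rule 5 holds.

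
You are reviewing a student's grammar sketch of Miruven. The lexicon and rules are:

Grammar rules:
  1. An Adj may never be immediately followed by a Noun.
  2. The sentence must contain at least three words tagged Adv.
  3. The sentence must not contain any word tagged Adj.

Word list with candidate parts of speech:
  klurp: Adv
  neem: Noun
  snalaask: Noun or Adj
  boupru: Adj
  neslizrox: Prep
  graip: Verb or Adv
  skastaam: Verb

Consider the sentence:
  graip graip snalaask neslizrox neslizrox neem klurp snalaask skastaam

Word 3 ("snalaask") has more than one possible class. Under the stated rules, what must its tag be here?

Noun

Candidates per position — 1:graip {Verb,Adv}; 2:graip {Verb,Adv}; 3:snalaask {Noun,Adj}; 4:neslizrox {Prep}; 5:neslizrox {Prep}; 6:neem {Noun}; 7:klurp {Adv}; 8:snalaask {Noun,Adj}; 9:skastaam {Verb}.
Word 1 cannot be Verb — rule 2 would then fail for every completion. It is Adv.
Word 2 cannot be Verb — rule 2 would then fail for every completion. It is Adv.
Word 3 cannot be Adj — rule 3 would then fail for every completion. It is Noun.
Word 8 cannot be Adj — rule 3 would then fail for every completion. It is Noun.
So the tagging must be: Adv Adv Noun Prep Prep Noun Adv Noun Verb.
Verifying each rule — rule 1 ok; rule 2 ok; rule 3 ok.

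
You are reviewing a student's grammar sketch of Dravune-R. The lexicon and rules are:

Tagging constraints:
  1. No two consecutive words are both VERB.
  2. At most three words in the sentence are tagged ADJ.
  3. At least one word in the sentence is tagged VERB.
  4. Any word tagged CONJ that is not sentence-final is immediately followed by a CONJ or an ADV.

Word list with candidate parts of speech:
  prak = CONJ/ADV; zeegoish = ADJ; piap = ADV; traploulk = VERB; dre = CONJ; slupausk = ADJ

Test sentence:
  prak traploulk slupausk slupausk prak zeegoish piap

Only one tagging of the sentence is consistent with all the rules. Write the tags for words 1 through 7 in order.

ADV VERB ADJ ADJ ADV ADJ ADV

Candidates per position — 1:prak {CONJ,ADV}; 2:traploulk {VERB}; 3:slupausk {ADJ}; 4:slupausk {ADJ}; 5:prak {CONJ,ADV}; 6:zeegoish {ADJ}; 7:piap {ADV}.
Position 1: tagging it CONJ would leave rule 4 unsatisfiable, so it must be ADV.
Position 5: tagging it CONJ would leave rule 4 unsatisfiable, so it must be ADV.
That leaves exactly one tagging: ADV VERB ADJ ADJ ADV ADJ ADV.
Checking: rule 1 satisfied; rule 2 satisfied; rule 3 satisfied; rule 4 satisfied.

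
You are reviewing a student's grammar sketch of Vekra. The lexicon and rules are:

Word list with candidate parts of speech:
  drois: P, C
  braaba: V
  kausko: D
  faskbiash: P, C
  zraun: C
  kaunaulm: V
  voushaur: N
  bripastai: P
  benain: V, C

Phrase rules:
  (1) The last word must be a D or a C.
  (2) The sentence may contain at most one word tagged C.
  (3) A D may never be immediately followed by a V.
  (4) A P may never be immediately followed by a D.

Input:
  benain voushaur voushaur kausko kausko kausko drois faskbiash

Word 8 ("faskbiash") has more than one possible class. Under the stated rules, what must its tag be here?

Candidates per position — 1:benain {V,C}; 2:voushaur {N}; 3:voushaur {N}; 4:kausko {D}; 5:kausko {D}; 6:kausko {D}; 7:drois {P,C}; 8:faskbiash {P,C}.
Position 8: tagging it P would leave rule 1 unsatisfiable, so it must be C.
Position 1: tagging it C would leave rule 2 unsatisfiable, so it must be V.
Position 7: tagging it C would leave rule 2 unsatisfiable, so it must be P.
That leaves exactly one tagging: V N N D D D P C.
Verifying each rule — rule 1 holds; rule 2 holds; rule 3 holds; rule 4 holds.

C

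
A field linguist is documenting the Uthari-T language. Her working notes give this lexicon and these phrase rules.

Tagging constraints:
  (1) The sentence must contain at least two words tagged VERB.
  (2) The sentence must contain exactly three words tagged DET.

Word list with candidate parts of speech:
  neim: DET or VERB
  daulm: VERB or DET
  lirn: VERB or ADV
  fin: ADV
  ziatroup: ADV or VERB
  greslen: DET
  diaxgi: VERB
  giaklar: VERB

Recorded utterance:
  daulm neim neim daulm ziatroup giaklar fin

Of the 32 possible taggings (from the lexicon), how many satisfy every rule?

Candidates per position — 1:daulm {VERB,DET}; 2:neim {DET,VERB}; 3:neim {DET,VERB}; 4:daulm {VERB,DET}; 5:ziatroup {ADV,VERB}; 6:giaklar {VERB}; 7:fin {ADV}.
There are 32 candidate sequences in total.
Checking each against the rules leaves 8 sequences.
Count = 8.

8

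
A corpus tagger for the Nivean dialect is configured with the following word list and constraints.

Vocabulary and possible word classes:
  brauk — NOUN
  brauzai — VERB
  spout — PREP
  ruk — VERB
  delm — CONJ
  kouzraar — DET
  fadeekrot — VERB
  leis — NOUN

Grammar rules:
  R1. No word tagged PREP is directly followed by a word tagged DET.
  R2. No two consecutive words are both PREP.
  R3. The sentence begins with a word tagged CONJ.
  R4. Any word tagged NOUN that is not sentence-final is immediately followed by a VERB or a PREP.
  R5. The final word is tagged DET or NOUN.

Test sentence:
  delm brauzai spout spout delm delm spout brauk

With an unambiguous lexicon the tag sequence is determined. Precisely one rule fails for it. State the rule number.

2

Fixed tagging: CONJ VERB PREP PREP CONJ CONJ PREP NOUN.
Rule check: R1 holds, R2 violated, R3 holds, R4 holds, R5 holds.
Only rule 2 fails.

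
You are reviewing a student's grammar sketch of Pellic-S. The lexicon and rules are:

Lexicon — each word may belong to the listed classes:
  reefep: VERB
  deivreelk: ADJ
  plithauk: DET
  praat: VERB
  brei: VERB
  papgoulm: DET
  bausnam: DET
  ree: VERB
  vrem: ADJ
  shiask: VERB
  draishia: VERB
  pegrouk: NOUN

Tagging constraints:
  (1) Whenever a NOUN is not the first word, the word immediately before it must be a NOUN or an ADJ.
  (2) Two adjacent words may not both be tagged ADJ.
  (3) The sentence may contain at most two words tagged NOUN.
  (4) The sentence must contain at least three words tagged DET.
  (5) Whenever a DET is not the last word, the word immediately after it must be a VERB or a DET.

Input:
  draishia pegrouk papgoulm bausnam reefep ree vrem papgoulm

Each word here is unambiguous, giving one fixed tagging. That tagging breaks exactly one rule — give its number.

Fixed tagging: VERB NOUN DET DET VERB VERB ADJ DET.
Rule check: R1 ✗, R2 ✓, R3 ✓, R4 ✓, R5 ✓.
Only rule 1 fails.

1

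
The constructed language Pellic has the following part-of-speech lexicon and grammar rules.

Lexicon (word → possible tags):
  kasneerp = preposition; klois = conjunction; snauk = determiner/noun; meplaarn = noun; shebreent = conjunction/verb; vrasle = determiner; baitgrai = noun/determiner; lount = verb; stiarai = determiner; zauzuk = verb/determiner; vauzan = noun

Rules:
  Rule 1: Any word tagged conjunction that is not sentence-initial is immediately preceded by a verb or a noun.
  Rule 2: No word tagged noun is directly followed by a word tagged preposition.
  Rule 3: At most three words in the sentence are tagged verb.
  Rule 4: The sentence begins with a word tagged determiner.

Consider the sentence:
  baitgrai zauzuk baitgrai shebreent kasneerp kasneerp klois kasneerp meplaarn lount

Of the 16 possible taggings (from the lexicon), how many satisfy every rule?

Candidates per position — 1:baitgrai {noun,determiner}; 2:zauzuk {verb,determiner}; 3:baitgrai {noun,determiner}; 4:shebreent {conjunction,verb}; 5:kasneerp {preposition}; 6:kasneerp {preposition}; 7:klois {conjunction}; 8:kasneerp {preposition}; 9:meplaarn {noun}; 10:lount {verb}.
There are 16 candidate sequences in total.
Rule 1 cannot be satisfied by any choice of tags from the lexicon.
So there is no consistent tagging.
Count = 0.

0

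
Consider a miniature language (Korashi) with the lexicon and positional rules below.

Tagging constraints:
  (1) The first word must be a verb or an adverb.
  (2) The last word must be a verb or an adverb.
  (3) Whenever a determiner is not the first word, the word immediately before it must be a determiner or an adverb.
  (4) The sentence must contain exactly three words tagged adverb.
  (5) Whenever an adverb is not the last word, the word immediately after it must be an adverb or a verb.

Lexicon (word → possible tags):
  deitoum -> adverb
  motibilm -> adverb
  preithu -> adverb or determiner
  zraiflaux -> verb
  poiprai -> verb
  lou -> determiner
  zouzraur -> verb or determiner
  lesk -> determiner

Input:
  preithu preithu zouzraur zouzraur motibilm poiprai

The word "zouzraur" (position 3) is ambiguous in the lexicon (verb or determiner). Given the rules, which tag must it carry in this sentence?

Candidates per position — 1:preithu {adverb,determiner}; 2:preithu {adverb,determiner}; 3:zouzraur {verb,determiner}; 4:zouzraur {verb,determiner}; 5:motibilm {adverb}; 6:poiprai {verb}.
Position 1: tagging it determiner would leave rule 1 unsatisfiable, so it must be adverb.
Position 2: tagging it determiner would leave rule 4 unsatisfiable, so it must be adverb.
Position 3: tagging it determiner would leave rule 5 unsatisfiable, so it must be verb.
Position 4: tagging it determiner would leave rule 3 unsatisfiable, so it must be verb.
The unique satisfying tagging is: adverb adverb verb verb adverb verb.
Rule-by-rule: rule 1 satisfied; rule 2 satisfied; rule 3 satisfied; rule 4 satisfied; rule 5 satisfied.

verb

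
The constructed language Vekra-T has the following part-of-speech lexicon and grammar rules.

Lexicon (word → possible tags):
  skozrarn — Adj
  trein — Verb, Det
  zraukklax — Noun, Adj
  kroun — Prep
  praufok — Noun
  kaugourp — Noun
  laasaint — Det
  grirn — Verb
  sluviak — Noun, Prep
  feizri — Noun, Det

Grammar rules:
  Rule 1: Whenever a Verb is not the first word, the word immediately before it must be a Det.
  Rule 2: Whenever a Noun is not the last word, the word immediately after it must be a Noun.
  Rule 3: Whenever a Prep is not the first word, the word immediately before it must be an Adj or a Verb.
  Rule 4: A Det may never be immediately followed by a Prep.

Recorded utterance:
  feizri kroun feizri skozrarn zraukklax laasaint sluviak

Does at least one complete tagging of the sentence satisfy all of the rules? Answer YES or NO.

NO

Candidates per position — 1:feizri {Noun,Det}; 2:kroun {Prep}; 3:feizri {Noun,Det}; 4:skozrarn {Adj}; 5:zraukklax {Noun,Adj}; 6:laasaint {Det}; 7:sluviak {Noun,Prep}.
Rule 3 cannot be satisfied by any choice of tags from the lexicon.
So there is no consistent tagging.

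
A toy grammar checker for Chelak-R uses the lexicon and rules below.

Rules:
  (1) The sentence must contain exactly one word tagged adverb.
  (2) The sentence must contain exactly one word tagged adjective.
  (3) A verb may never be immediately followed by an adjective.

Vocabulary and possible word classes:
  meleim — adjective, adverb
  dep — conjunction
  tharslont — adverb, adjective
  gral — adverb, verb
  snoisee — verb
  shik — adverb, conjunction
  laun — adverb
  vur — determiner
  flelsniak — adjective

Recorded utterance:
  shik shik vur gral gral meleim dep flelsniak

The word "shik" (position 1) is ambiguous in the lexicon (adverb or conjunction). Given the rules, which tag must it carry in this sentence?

conjunction

Candidates per position — 1:shik {adverb,conjunction}; 2:shik {adverb,conjunction}; 3:vur {determiner}; 4:gral {adverb,verb}; 5:gral {adverb,verb}; 6:meleim {adjective,adverb}; 7:dep {conjunction}; 8:flelsniak {adjective}.
If word 6 were adjective, no tagging could satisfy rule 2; so word 6 is adverb.
If word 1 were adverb, no tagging could satisfy rule 1; so word 1 is conjunction.
If word 2 were adverb, no tagging could satisfy rule 1; so word 2 is conjunction.
If word 4 were adverb, no tagging could satisfy rule 1; so word 4 is verb.
If word 5 were adverb, no tagging could satisfy rule 1; so word 5 is verb.
That leaves exactly one tagging: conjunction conjunction determiner verb verb adverb conjunction adjective.
Check: rule 1 satisfied; rule 2 satisfied; rule 3 satisfied.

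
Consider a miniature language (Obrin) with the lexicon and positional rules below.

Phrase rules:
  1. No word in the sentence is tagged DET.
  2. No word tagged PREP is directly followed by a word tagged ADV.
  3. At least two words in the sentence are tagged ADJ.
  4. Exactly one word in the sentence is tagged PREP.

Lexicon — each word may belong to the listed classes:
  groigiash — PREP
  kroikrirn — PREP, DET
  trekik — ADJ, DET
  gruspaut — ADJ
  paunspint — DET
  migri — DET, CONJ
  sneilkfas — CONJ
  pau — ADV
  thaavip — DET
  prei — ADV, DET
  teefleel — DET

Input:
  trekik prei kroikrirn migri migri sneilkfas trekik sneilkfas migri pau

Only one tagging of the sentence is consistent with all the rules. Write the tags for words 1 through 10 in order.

Candidates per position — 1:trekik {ADJ,DET}; 2:prei {ADV,DET}; 3:kroikrirn {PREP,DET}; 4:migri {DET,CONJ}; 5:migri {DET,CONJ}; 6:sneilkfas {CONJ}; 7:trekik {ADJ,DET}; 8:sneilkfas {CONJ}; 9:migri {DET,CONJ}; 10:pau {ADV}.
Word 1 cannot be DET — rule 1 would then fail for every completion. It is ADJ.
Word 2 cannot be DET — rule 1 would then fail for every completion. It is ADV.
Word 3 cannot be DET — rule 1 would then fail for every completion. It is PREP.
Word 4 cannot be DET — rule 1 would then fail for every completion. It is CONJ.
Word 5 cannot be DET — rule 1 would then fail for every completion. It is CONJ.
Word 7 cannot be DET — rule 1 would then fail for every completion. It is ADJ.
Word 9 cannot be DET — rule 1 would then fail for every completion. It is CONJ.
That leaves exactly one tagging: ADJ ADV PREP CONJ CONJ CONJ ADJ CONJ CONJ ADV.
Check: rule 1 ok; rule 2 ok; rule 3 ok; rule 4 ok.

ADJ ADV PREP CONJ CONJ CONJ ADJ CONJ CONJ ADV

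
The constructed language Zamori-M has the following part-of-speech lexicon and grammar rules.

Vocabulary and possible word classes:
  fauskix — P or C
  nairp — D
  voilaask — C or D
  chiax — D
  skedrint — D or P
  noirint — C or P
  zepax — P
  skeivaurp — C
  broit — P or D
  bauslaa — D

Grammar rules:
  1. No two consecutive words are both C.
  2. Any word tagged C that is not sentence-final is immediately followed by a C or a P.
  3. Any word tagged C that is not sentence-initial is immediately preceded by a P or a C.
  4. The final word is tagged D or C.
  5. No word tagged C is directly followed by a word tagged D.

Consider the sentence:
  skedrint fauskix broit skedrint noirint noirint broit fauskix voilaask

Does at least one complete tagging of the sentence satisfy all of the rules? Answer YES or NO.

YES

Candidates per position — 1:skedrint {D,P}; 2:fauskix {P,C}; 3:broit {P,D}; 4:skedrint {D,P}; 5:noirint {C,P}; 6:noirint {C,P}; 7:broit {P,D}; 8:fauskix {P,C}; 9:voilaask {C,D}.
One satisfying assignment: P P P P P P P P C.
Checking: rule 1 satisfied; rule 2 satisfied; rule 3 satisfied; rule 4 satisfied; rule 5 satisfied.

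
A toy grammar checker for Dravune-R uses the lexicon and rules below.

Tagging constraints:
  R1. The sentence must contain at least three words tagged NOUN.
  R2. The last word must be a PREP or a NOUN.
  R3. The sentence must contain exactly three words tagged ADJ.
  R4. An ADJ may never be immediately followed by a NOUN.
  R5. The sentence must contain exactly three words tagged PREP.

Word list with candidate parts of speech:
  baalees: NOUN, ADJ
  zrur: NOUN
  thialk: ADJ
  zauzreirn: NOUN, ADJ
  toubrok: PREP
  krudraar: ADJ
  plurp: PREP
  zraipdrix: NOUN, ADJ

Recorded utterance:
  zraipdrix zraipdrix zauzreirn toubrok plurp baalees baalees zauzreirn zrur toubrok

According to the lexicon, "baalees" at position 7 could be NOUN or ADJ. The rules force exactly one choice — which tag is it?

NOUN

Candidates per position — 1:zraipdrix {NOUN,ADJ}; 2:zraipdrix {NOUN,ADJ}; 3:zauzreirn {NOUN,ADJ}; 4:toubrok {PREP}; 5:plurp {PREP}; 6:baalees {NOUN,ADJ}; 7:baalees {NOUN,ADJ}; 8:zauzreirn {NOUN,ADJ}; 9:zrur {NOUN}; 10:toubrok {PREP}.
Position 6: ADJ is ruled out by rule 4; that leaves NOUN.
Position 7: ADJ is ruled out by rule 4; that leaves NOUN.
Position 8: ADJ is ruled out by rule 4; that leaves NOUN.
Position 1: NOUN is ruled out by rule 3; that leaves ADJ.
Position 2: NOUN is ruled out by rule 3; that leaves ADJ.
Position 3: NOUN is ruled out by rule 3; that leaves ADJ.
The unique satisfying tagging is: ADJ ADJ ADJ PREP PREP NOUN NOUN NOUN NOUN PREP.
Verifying each rule — rule 1 holds; rule 2 holds; rule 3 holds; rule 4 holds; rule 5 holds.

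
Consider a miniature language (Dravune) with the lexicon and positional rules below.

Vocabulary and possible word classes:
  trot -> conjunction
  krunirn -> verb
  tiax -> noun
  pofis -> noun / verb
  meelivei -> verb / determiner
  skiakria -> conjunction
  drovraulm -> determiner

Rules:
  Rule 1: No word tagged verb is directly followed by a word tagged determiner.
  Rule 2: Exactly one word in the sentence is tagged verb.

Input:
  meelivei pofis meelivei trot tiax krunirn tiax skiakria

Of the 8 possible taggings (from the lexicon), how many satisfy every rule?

Candidates per position — 1:meelivei {verb,determiner}; 2:pofis {noun,verb}; 3:meelivei {verb,determiner}; 4:trot {conjunction}; 5:tiax {noun}; 6:krunirn {verb}; 7:tiax {noun}; 8:skiakria {conjunction}.
There are 8 candidate sequences in total.
The sequences that satisfy every rule: determiner noun determiner conjunction noun verb noun conjunction.
Count = 1.

1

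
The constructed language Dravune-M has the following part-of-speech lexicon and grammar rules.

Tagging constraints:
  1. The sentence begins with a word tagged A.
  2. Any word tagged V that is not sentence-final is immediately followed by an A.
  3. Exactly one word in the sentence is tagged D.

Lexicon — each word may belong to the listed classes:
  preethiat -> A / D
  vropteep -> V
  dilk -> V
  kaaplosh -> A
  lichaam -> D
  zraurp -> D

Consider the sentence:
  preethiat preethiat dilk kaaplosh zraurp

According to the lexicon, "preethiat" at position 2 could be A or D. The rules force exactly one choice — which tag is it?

Candidates per position — 1:preethiat {A,D}; 2:preethiat {A,D}; 3:dilk {V}; 4:kaaplosh {A}; 5:zraurp {D}.
If word 1 were D, no tagging could satisfy rule 1; so word 1 is A.
If word 2 were D, no tagging could satisfy rule 3; so word 2 is A.
So the tagging must be: A A V A D.
Verifying each rule — rule 1 ✓; rule 2 ✓; rule 3 ✓.

A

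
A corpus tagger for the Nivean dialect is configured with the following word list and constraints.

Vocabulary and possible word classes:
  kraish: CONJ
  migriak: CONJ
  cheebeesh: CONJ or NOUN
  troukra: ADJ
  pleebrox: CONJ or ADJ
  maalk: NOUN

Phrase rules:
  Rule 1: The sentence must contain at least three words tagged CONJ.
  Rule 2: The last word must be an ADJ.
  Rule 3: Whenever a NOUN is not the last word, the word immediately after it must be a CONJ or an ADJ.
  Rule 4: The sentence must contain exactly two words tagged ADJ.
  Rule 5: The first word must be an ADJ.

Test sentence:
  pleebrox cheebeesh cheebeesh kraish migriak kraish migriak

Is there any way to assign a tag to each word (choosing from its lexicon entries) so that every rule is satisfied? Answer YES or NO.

Candidates per position — 1:pleebrox {CONJ,ADJ}; 2:cheebeesh {CONJ,NOUN}; 3:cheebeesh {CONJ,NOUN}; 4:kraish {CONJ}; 5:migriak {CONJ}; 6:kraish {CONJ}; 7:migriak {CONJ}.
Rule 2 cannot be satisfied by any choice of tags from the lexicon.
So there is no consistent tagging.

NO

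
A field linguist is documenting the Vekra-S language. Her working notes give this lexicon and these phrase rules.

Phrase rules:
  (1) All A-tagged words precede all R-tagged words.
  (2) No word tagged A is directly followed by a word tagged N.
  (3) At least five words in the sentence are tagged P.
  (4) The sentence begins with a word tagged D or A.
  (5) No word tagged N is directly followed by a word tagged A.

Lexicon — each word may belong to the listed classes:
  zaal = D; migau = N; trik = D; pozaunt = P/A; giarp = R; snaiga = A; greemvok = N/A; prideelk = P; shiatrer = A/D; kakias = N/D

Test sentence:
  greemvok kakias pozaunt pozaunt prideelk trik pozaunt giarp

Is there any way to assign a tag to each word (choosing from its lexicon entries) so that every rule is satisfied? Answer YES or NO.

NO

Candidates per position — 1:greemvok {N,A}; 2:kakias {N,D}; 3:pozaunt {P,A}; 4:pozaunt {P,A}; 5:prideelk {P}; 6:trik {D}; 7:pozaunt {P,A}; 8:giarp {R}.
Rule 3 cannot be satisfied by any choice of tags from the lexicon.
So there is no consistent tagging.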